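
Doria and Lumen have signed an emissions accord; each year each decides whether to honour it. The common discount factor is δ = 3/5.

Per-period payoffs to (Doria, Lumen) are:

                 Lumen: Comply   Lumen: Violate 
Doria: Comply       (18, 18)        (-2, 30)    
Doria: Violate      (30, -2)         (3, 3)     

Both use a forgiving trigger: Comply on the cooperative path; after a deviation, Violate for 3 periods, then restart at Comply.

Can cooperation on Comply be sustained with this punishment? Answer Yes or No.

Comparing payoff streams over the 4 periods until play realigns: cooperate → 18(1+δ+…+δ^3); deviate → 30 + 3(δ+…+δ^3).
Cooperation is sustained iff (18−3)(δ+…+δ^3) ≥ 30−18.
δ+…+δ^3 = 3/5·(1−(3/5)^3)/(1−3/5) = 1.1760, and (30−18)/(18−3) = 0.8000.
1.1760 ≥ 0.8000, so cooperation is sustainable.

Yes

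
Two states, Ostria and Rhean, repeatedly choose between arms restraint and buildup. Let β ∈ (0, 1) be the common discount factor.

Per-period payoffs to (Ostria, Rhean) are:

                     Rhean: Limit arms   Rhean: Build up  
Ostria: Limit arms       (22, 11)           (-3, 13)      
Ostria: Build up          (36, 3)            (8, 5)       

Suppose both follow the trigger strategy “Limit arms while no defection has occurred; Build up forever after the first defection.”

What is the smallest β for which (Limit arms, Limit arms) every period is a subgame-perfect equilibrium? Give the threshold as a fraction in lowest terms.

Ostria's threshold: (36−22)/(36−8) = 1/2.
Rhean's threshold: (13−11)/(13−5) = 1/4.
1/2 > 1/4, so Ostria binds and β* = 1/2.

1/2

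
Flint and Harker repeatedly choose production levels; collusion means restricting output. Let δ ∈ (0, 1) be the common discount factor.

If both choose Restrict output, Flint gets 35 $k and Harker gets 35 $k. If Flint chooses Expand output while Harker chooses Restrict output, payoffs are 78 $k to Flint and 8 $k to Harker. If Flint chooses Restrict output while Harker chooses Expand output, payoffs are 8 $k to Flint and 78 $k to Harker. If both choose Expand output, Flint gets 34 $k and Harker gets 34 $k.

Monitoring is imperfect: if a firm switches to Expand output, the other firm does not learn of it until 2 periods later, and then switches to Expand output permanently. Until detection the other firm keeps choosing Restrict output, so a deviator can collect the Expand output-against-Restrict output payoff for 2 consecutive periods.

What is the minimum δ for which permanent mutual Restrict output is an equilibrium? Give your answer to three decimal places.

The best deviation is to choose Expand output for all 2 undetected periods, earning 78 each, then 34 forever once detected.
Deviation value: 78(1−δ^2)/(1−δ) + 34δ^2/(1−δ); cooperation value: 35/(1−δ).
IC: 35 ≥ 78(1−δ^2) + 34δ^2 = 78 − 44δ^2.
So δ^2 ≥ 43/44, giving δ ≥ (43/44)^(1/2) ≈ 0.989.

0.989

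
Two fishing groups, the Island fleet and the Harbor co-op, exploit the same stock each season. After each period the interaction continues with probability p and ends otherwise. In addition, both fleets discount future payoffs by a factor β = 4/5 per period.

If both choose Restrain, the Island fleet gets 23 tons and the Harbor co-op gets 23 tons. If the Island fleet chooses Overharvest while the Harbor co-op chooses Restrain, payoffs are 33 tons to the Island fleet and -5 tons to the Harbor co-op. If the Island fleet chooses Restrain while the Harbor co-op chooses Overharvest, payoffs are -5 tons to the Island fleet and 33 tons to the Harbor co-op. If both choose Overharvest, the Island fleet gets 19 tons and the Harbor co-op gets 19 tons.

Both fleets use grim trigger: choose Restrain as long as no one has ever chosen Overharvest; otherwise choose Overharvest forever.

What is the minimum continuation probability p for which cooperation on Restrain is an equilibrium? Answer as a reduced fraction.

25/28

Expected continuation weight on next period's payoff is β·p = 4/5·p, which plays the role of the discount factor.
Cooperation requires 4/5·p ≥ (33−23)/(33−19) = 5/7, hence p ≥ 25/28.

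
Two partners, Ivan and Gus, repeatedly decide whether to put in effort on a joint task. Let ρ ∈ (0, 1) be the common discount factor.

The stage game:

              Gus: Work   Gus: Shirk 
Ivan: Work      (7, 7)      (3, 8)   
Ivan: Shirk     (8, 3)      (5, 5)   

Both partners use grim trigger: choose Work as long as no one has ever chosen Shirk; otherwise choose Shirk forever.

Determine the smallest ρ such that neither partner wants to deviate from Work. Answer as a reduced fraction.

Under grim trigger the critical discount factor is (T−C)/(T−P) with T = 8, C = 7, P = 5.
ρ* = (8−7)/(8−5) = 1/3.

1/3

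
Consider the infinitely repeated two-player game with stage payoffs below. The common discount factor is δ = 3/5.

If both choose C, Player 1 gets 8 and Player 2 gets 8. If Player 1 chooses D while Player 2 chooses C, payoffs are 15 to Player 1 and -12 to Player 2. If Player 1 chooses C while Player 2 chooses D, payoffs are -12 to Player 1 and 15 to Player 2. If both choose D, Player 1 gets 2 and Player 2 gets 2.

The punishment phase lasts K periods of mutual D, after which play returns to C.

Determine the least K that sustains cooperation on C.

3

No profitable deviation requires (8−2)(δ+…+δ^K) ≥ 15−8, i.e. δ+…+δ^K ≥ 7/6 ≈ 1.1667.
With δ = 3/5, the partial sums are K=1: 0.6000, K=2: 0.9600, K=3: 1.1760.
K = 3 is the first length at which the sum reaches 1.1667.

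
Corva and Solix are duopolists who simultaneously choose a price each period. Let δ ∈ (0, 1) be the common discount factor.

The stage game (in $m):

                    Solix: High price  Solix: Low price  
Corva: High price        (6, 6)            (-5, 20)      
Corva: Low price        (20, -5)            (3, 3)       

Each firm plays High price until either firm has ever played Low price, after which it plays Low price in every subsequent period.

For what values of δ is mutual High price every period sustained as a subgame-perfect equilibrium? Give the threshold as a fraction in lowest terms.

6/(1−δ) ≥ 20 + 3δ/(1−δ)
6 ≥ 20 − 17δ
δ ≥ 14/17.

14/17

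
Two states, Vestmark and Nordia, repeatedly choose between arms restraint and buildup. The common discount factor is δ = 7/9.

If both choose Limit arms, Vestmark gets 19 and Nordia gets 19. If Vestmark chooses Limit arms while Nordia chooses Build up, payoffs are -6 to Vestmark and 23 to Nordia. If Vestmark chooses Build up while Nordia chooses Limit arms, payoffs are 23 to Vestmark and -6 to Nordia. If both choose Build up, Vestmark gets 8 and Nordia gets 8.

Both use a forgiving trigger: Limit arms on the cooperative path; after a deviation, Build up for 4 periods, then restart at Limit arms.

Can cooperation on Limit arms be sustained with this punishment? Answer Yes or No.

Yes

IC: δ+…+δ^4 ≥ (23−19)/(19−8) = 4/11.
At δ = 7/9: partial sum = 2.2192 ≥ 0.3636. Cooperation sustainable.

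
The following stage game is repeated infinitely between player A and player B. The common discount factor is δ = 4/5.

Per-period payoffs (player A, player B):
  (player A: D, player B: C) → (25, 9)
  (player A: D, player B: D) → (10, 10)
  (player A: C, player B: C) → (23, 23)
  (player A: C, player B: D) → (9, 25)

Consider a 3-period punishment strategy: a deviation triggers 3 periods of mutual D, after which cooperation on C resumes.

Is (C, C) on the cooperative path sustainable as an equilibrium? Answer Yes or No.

Yes

IC: δ+…+δ^3 ≥ (25−23)/(23−10) = 2/13.
At δ = 4/5: partial sum = 1.9520 ≥ 0.1538. Cooperation sustainable.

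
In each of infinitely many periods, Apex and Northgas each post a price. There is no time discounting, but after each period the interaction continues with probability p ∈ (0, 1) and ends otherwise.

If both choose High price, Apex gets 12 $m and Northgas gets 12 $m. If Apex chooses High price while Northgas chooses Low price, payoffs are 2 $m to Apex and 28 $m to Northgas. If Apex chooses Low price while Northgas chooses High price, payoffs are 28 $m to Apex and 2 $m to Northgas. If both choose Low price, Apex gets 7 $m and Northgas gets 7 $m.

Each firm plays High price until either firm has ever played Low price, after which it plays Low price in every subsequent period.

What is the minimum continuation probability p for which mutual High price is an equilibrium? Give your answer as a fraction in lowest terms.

With no time discounting, the continuation probability p plays the role of the discount factor.
Grim-trigger IC: 12/(1−p) ≥ 28 + 7p/(1−p) ⇒ p ≥ (28−12)/(28−7) = 16/21.

16/21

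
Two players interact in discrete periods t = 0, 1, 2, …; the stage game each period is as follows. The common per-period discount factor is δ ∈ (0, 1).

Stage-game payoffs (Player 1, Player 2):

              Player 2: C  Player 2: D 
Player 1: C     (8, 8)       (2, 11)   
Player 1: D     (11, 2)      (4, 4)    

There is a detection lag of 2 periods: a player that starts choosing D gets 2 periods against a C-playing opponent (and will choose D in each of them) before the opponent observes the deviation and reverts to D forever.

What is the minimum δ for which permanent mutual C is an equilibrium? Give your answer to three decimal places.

The best deviation is to choose D for all 2 undetected periods, earning 11 each, then 4 forever once detected.
Deviation value: 11(1−δ^2)/(1−δ) + 4δ^2/(1−δ); cooperation value: 8/(1−δ).
IC: 8 ≥ 11(1−δ^2) + 4δ^2 = 11 − 7δ^2.
So δ^2 ≥ 3/7, giving δ ≥ (3/7)^(1/2) ≈ 0.655.

0.655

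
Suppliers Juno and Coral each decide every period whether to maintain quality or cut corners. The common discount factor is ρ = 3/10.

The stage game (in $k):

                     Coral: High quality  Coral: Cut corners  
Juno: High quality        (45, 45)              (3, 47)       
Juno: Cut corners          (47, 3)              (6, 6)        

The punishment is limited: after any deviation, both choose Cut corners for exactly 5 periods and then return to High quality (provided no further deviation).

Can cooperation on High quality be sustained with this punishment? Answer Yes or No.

A one-shot deviation gives 47 now, then 6 for 5 periods, then back to 45.
Gain from deviating: (47−45) today; loss: (45−6) in each of the next 5 periods.
No-deviation condition: (45−6)(ρ+…+ρ^5) ≥ 47−45, i.e. ρ+…+ρ^5 ≥ 2/39.
At ρ = 3/10: ρ+…+ρ^5 = 0.4275 ≥ 0.0513.
So cooperation is sustainable.

Yes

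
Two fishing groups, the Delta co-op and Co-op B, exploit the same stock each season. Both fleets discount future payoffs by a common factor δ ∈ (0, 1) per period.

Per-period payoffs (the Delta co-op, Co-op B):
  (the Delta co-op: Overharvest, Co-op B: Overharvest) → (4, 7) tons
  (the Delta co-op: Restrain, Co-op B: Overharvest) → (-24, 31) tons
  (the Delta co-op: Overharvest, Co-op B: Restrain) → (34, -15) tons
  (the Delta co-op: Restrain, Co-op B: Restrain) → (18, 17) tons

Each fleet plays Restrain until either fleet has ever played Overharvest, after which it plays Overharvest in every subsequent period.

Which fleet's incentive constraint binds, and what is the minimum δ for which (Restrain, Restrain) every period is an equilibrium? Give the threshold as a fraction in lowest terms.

the Delta co-op's threshold: (34−18)/(34−4) = 8/15.
Co-op B's threshold: (31−17)/(31−7) = 7/12.
8/15 < 7/12, so Co-op B binds and δ* = 7/12.

Co-op B; δ ≥ 7/12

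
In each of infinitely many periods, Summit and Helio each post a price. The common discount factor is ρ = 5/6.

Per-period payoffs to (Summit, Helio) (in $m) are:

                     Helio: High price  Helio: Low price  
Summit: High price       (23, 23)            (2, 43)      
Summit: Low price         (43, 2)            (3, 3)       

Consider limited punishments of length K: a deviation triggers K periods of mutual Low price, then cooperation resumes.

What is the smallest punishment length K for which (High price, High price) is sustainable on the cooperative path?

No profitable deviation requires (23−3)(ρ+…+ρ^K) ≥ 43−23, i.e. ρ+…+ρ^K ≥ 1 ≈ 1.0000.
With ρ = 5/6, the partial sums are K=1: 0.8333, K=2: 1.5278.
K = 2 is the first length at which the sum reaches 1.0000.

2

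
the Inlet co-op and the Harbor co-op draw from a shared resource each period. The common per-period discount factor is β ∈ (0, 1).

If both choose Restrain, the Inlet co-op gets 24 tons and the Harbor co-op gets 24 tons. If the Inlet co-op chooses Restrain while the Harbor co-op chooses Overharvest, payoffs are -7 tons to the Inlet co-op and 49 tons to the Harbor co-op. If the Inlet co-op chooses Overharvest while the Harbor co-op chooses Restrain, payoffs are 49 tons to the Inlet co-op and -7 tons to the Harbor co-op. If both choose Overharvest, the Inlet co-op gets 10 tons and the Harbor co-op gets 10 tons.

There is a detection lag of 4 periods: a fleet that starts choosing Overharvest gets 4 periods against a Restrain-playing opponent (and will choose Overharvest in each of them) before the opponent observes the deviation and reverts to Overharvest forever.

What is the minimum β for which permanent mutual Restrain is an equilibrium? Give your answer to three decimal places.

A deviator earns 49 for 4 periods, then 10 forever; cooperating earns 24 forever. Multiplying the IC by (1−β):
24 ≥ 49(1−β^4) + 10β^4, so 39·β^4 ≥ 25 and β^4 ≥ 25/39.
β ≥ (25/39)^(1/4) ≈ 0.895.

0.895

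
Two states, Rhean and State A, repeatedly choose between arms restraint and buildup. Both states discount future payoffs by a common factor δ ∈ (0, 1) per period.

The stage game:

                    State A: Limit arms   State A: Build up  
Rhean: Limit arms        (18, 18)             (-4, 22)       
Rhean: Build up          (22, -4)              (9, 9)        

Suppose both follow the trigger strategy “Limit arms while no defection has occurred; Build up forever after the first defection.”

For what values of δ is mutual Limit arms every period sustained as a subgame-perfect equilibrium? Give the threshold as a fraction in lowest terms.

Under grim trigger the critical discount factor is (T−C)/(T−P) with T = 22, C = 18, P = 9.
δ* = (22−18)/(22−9) = 4/13.

4/13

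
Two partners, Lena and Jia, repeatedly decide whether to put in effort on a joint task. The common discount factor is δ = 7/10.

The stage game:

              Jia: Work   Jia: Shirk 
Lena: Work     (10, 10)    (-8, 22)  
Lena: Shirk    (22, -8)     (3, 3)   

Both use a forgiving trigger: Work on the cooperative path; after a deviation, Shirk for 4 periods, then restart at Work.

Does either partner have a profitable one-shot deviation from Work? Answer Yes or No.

Comparing payoff streams over the 5 periods until play realigns: cooperate → 10(1+δ+…+δ^4); deviate → 22 + 3(δ+…+δ^4).
Cooperation is sustained iff (10−3)(δ+…+δ^4) ≥ 22−10.
δ+…+δ^4 = 7/10·(1−(7/10)^4)/(1−7/10) = 1.7731, and (22−10)/(10−3) = 1.7143.
1.7731 ≥ 1.7143, so cooperation is sustainable.

No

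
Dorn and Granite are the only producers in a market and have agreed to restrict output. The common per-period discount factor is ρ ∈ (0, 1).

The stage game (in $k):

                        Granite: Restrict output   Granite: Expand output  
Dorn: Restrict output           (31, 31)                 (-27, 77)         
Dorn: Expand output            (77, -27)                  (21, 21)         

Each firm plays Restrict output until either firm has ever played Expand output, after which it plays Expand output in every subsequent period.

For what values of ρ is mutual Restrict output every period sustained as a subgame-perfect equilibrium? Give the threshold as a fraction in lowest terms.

31/(1−ρ) ≥ 77 + 21ρ/(1−ρ)
31 ≥ 77 − 56ρ
ρ ≥ 46/56 = 23/28.

23/28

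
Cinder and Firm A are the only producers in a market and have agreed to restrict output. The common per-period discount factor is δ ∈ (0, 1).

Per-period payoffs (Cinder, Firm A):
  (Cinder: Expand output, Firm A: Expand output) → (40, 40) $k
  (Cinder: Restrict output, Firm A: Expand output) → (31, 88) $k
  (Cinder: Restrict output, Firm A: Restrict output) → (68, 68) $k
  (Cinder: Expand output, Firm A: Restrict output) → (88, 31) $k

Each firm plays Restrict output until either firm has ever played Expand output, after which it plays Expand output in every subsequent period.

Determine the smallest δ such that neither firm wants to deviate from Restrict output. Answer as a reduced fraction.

5/12

68/(1−δ) ≥ 88 + 40δ/(1−δ)
68 ≥ 88 − 48δ
δ ≥ 20/48 = 5/12.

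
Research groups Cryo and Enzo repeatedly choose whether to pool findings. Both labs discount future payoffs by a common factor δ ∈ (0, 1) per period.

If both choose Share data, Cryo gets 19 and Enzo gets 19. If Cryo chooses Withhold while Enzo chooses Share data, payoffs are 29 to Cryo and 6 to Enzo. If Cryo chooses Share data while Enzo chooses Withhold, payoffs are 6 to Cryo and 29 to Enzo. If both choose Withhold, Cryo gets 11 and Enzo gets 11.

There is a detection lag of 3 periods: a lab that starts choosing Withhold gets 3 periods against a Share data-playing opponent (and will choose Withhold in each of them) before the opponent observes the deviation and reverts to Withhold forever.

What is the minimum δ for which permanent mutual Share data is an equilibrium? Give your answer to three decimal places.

0.822

A deviator earns 29 for 3 periods, then 11 forever; cooperating earns 19 forever. Multiplying the IC by (1−δ):
19 ≥ 29(1−δ^3) + 11δ^3, so 18·δ^3 ≥ 10 and δ^3 ≥ 5/9.
δ ≥ (5/9)^(1/3) ≈ 0.822.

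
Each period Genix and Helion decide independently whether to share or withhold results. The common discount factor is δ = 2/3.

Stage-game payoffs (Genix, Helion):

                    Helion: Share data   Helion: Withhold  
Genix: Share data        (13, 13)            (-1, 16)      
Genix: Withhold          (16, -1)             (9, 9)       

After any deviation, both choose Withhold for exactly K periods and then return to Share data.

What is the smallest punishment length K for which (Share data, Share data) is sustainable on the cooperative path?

2

No profitable deviation requires (13−9)(δ+…+δ^K) ≥ 16−13, i.e. δ+…+δ^K ≥ 3/4 ≈ 0.7500.
With δ = 2/3, the partial sums are K=1: 0.6667, K=2: 1.1111.
K = 2 is the first length at which the sum reaches 0.7500.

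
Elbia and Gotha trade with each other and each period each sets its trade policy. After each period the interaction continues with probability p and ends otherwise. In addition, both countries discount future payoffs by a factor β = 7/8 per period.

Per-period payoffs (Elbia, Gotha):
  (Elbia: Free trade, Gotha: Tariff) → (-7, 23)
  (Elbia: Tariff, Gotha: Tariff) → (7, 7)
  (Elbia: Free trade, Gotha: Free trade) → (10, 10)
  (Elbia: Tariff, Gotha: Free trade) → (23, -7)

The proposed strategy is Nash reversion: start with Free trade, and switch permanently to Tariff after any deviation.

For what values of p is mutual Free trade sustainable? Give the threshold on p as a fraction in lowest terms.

Expected continuation weight on next period's payoff is β·p = 7/8·p, which plays the role of the discount factor.
Cooperation requires 7/8·p ≥ (23−10)/(23−7) = 13/16, hence p ≥ 13/14.

13/14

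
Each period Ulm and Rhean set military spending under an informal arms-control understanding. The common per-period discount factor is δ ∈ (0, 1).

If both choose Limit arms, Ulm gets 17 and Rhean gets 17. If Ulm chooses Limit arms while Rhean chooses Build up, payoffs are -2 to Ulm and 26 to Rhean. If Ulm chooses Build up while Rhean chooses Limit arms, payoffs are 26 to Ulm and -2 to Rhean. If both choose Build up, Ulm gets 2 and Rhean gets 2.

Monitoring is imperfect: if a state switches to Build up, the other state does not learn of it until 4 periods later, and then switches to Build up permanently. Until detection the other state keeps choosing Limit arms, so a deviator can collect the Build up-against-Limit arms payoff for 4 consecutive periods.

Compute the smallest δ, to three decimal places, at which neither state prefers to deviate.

A deviator earns 26 for 4 periods, then 2 forever; cooperating earns 17 forever. Multiplying the IC by (1−δ):
17 ≥ 26(1−δ^4) + 2δ^4, so 24·δ^4 ≥ 9 and δ^4 ≥ 3/8.
δ ≥ (3/8)^(1/4) ≈ 0.783.

0.783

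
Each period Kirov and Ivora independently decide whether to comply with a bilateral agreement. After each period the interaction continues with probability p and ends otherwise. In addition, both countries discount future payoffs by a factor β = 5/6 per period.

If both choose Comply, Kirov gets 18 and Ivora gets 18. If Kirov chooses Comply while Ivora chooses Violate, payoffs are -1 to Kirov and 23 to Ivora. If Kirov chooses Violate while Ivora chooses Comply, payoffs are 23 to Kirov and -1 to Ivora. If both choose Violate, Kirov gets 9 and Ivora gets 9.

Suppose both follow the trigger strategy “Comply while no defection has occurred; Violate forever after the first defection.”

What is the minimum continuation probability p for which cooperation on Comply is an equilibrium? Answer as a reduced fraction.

Expected continuation weight on next period's payoff is β·p = 5/6·p, which plays the role of the discount factor.
Cooperation requires 5/6·p ≥ (23−18)/(23−9) = 5/14, hence p ≥ 3/7.

3/7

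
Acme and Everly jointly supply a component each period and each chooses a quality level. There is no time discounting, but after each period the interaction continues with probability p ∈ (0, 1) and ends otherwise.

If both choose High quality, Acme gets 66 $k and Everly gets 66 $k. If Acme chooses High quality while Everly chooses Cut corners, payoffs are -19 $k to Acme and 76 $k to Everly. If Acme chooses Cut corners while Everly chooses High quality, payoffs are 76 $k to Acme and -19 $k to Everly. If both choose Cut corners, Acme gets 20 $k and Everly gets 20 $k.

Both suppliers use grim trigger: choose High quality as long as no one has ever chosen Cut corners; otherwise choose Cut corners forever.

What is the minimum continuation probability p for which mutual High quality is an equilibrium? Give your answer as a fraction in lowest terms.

With no time discounting, the continuation probability p plays the role of the discount factor.
Grim-trigger IC: 66/(1−p) ≥ 76 + 20p/(1−p) ⇒ p ≥ (76−66)/(76−20) = 5/28.

5/28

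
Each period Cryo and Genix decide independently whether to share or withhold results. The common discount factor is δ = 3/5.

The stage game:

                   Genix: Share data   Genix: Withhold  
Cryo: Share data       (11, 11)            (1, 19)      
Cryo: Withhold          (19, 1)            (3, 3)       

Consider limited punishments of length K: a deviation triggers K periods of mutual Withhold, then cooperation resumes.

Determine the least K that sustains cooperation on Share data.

Need Σ_{k=1}^{K} δ^k ≥ (19−11)/(11−3) = 1.0000 at δ = 3/5.
At K = 2 the sum is 0.9600 < 1.0000; at K = 3 it is 1.1760 ≥ 1.0000.
So the minimum punishment length is K = 3.

3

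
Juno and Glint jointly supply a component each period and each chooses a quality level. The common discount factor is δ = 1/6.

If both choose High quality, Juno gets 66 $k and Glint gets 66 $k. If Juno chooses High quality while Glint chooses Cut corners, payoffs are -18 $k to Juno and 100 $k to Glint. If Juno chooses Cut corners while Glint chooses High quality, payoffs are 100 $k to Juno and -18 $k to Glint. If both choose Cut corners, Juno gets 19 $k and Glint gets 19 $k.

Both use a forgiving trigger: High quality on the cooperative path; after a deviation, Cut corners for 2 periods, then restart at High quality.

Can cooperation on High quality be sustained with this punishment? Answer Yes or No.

No

A one-shot deviation gives 100 now, then 19 for 2 periods, then back to 66.
Gain from deviating: (100−66) today; loss: (66−19) in each of the next 2 periods.
No-deviation condition: (66−19)(δ+…+δ^2) ≥ 100−66, i.e. δ+…+δ^2 ≥ 34/47.
At δ = 1/6: δ+…+δ^2 = 0.1944 < 0.7234.
So cooperation is not sustainable.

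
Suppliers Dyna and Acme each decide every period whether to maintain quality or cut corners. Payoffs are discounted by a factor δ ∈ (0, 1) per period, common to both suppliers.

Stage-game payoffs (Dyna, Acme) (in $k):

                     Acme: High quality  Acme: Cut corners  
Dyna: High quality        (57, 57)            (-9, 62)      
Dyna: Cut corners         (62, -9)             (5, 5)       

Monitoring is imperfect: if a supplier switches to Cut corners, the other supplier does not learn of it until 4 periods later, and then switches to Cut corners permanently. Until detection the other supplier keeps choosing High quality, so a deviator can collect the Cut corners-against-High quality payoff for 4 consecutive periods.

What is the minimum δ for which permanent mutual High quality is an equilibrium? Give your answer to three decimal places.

0.544

The best deviation is to choose Cut corners for all 4 undetected periods, earning 62 each, then 5 forever once detected.
Deviation value: 62(1−δ^4)/(1−δ) + 5δ^4/(1−δ); cooperation value: 57/(1−δ).
IC: 57 ≥ 62(1−δ^4) + 5δ^4 = 62 − 57δ^4.
So δ^4 ≥ 5/57, giving δ ≥ (5/57)^(1/4) ≈ 0.544.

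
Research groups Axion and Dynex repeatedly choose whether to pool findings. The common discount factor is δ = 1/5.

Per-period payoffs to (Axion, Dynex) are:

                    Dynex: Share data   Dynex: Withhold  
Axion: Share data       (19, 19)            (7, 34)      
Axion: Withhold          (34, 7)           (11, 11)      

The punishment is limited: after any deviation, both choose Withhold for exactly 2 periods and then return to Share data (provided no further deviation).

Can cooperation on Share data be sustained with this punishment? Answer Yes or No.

No

A one-shot deviation gives 34 now, then 11 for 2 periods, then back to 19.
Gain from deviating: (34−19) today; loss: (19−11) in each of the next 2 periods.
No-deviation condition: (19−11)(δ+…+δ^2) ≥ 34−19, i.e. δ+…+δ^2 ≥ 15/8.
At δ = 1/5: δ+…+δ^2 = 0.2400 < 1.8750.
So cooperation is not sustainable.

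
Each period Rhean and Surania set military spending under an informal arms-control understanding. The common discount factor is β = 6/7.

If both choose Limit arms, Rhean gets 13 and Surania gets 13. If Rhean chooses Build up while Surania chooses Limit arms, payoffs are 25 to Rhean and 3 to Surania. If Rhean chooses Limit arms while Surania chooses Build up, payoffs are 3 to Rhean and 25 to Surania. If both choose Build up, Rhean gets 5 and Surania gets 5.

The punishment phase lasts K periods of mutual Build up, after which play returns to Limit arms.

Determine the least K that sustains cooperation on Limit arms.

IC: β(1−β^K)/(1−β) ≥ (25−13)/(13−5) = 3/2.
With β = 6/7: need 1 − β^K ≥ 3/2·(1−6/7)/(6/7), i.e. β^K ≤ 0.7500.
Since (6/7)^1 = 0.8571 and (6/7)^2 = 0.7347, the smallest such K is 2.

2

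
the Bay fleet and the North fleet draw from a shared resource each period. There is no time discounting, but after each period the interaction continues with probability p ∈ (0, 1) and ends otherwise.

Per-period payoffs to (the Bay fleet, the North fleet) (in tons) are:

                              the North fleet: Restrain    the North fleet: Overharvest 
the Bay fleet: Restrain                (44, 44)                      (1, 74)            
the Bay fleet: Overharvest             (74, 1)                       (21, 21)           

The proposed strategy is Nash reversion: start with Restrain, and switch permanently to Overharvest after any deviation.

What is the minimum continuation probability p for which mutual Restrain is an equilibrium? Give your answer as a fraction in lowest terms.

30/53

With no time discounting, the continuation probability p plays the role of the discount factor.
Grim-trigger IC: 44/(1−p) ≥ 74 + 21p/(1−p) ⇒ p ≥ (74−44)/(74−21) = 30/53.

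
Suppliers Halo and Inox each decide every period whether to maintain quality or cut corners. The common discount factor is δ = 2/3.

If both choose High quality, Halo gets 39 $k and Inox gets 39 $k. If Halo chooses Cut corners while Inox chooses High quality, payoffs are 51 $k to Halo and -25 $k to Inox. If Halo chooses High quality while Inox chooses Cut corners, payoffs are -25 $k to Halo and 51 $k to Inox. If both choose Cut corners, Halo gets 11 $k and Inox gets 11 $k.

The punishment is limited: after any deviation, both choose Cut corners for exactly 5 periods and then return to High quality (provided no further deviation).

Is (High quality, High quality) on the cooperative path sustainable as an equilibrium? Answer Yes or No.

Comparing payoff streams over the 6 periods until play realigns: cooperate → 39(1+δ+…+δ^5); deviate → 51 + 11(δ+…+δ^5).
Cooperation is sustained iff (39−11)(δ+…+δ^5) ≥ 51−39.
δ+…+δ^5 = 2/3·(1−(2/3)^5)/(1−2/3) = 1.7366, and (51−39)/(39−11) = 0.4286.
1.7366 ≥ 0.4286, so cooperation is sustainable.

Yes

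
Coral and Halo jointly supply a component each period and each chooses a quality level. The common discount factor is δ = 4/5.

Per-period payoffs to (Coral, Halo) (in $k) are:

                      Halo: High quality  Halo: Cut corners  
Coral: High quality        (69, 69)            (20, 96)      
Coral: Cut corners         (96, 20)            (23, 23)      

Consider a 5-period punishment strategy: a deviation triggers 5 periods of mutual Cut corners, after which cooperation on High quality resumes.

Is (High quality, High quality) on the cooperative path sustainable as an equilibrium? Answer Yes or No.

Yes

Comparing payoff streams over the 6 periods until play realigns: cooperate → 69(1+δ+…+δ^5); deviate → 96 + 23(δ+…+δ^5).
Cooperation is sustained iff (69−23)(δ+…+δ^5) ≥ 96−69.
δ+…+δ^5 = 4/5·(1−(4/5)^5)/(1−4/5) = 2.6893, and (96−69)/(69−23) = 0.5870.
2.6893 ≥ 0.5870, so cooperation is sustainable.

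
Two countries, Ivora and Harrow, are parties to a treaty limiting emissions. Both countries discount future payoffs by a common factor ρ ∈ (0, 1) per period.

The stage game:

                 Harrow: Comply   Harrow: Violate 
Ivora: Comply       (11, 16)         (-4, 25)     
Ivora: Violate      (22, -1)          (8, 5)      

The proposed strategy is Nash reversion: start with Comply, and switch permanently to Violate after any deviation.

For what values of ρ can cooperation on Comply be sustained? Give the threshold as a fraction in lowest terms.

Ivora's threshold: (22−11)/(22−8) = 11/14.
Harrow's threshold: (25−16)/(25−5) = 9/20.
11/14 > 9/20, so Ivora binds and ρ* = 11/14.

11/14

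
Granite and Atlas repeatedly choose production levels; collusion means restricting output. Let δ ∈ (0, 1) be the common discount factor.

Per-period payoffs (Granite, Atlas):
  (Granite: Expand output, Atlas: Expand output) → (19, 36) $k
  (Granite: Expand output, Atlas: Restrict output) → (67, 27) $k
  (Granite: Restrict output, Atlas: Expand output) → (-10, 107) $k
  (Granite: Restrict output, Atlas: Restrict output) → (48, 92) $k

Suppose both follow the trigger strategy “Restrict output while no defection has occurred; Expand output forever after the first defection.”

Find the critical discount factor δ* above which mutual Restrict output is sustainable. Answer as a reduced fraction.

19/48

Granite's threshold: (67−48)/(67−19) = 19/48.
Atlas's threshold: (107−92)/(107−36) = 15/71.
19/48 > 15/71, so Granite binds and δ* = 19/48.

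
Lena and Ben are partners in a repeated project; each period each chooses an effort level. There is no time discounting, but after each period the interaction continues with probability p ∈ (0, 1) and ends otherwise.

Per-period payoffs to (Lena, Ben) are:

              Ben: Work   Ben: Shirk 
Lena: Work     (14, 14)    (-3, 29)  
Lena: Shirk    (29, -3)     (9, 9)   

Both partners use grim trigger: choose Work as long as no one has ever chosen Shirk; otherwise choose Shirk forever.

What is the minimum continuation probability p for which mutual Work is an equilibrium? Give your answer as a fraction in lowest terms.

Expected cooperation value is 14 + p·14 + p²·14 + … = 14/(1−p); deviation gives 29 + p·9/(1−p).
14 ≥ 29(1−p) + 9p ⇒ 20p ≥ 15 ⇒ p ≥ 15/20 = 3/4.

3/4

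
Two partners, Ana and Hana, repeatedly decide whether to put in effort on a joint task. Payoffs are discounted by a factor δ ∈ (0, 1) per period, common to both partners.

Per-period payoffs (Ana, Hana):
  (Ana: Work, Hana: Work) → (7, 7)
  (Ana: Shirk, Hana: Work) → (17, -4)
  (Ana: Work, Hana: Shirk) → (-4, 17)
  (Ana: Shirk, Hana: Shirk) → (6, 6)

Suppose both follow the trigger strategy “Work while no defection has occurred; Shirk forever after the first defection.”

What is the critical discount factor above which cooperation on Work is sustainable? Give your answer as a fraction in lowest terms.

10/11

Under grim trigger the critical discount factor is (T−C)/(T−P) with T = 17, C = 7, P = 6.
δ* = (17−7)/(17−6) = 10/11.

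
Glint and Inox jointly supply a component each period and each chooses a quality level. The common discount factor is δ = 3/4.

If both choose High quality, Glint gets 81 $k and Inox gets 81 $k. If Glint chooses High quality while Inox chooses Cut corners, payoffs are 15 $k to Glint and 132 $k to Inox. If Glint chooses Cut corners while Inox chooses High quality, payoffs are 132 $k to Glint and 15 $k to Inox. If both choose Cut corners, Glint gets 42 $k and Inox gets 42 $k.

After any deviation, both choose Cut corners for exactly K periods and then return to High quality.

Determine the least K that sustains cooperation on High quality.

IC: δ(1−δ^K)/(1−δ) ≥ (132−81)/(81−42) = 17/13.
With δ = 3/4: need 1 − δ^K ≥ 17/13·(1−3/4)/(3/4), i.e. δ^K ≤ 0.5641.
Since (3/4)^1 = 0.7500 and (3/4)^2 = 0.5625, the smallest such K is 2.

2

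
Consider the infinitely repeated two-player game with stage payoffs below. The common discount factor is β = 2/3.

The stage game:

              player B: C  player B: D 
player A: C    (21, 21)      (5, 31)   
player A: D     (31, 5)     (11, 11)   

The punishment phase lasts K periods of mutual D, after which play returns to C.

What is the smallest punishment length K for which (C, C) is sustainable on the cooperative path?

Need Σ_{k=1}^{K} β^k ≥ (31−21)/(21−11) = 1.0000 at β = 2/3.
At K = 1 the sum is 0.6667 < 1.0000; at K = 2 it is 1.1111 ≥ 1.0000.
So the minimum punishment length is K = 2.

2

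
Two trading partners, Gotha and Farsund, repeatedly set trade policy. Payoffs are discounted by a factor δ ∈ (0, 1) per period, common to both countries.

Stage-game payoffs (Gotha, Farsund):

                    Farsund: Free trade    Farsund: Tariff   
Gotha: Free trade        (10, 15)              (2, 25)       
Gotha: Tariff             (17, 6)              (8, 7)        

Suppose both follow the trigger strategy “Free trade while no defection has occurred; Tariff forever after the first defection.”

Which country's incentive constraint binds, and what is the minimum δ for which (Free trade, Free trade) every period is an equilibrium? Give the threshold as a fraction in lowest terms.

Gotha: cooperation gives 10 each period; deviation gives 17 once then 8 forever.
  10/(1−δ) ≥ 17 + 8δ/(1−δ) ⇒ δ ≥ 7/9.
Farsund: cooperation gives 15 each period; deviation gives 25 once then 7 forever.
  δ ≥ 10/18 = 5/9.
Both must hold, so the binding constraint is Gotha's: δ ≥ 7/9.

Gotha; δ ≥ 7/9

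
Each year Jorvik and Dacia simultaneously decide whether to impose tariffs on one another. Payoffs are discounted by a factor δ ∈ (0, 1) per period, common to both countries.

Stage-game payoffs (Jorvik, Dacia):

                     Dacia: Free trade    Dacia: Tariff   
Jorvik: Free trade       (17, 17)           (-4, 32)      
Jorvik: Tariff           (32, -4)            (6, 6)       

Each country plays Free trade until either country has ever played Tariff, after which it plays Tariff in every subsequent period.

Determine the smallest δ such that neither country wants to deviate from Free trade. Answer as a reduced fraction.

17/(1−δ) ≥ 32 + 6δ/(1−δ)
17 ≥ 32 − 26δ
δ ≥ 15/26.

15/26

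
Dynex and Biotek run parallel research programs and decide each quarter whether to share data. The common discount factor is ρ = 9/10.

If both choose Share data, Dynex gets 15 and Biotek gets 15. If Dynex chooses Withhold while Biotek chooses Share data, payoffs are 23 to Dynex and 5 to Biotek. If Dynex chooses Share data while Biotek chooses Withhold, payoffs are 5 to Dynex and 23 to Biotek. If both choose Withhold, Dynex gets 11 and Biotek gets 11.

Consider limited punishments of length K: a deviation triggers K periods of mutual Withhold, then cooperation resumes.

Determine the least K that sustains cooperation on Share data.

No profitable deviation requires (15−11)(ρ+…+ρ^K) ≥ 23−15, i.e. ρ+…+ρ^K ≥ 2 ≈ 2.0000.
With ρ = 9/10, the partial sums are K=1: 0.9000, K=2: 1.7100, K=3: 2.4390.
K = 3 is the first length at which the sum reaches 2.0000.

3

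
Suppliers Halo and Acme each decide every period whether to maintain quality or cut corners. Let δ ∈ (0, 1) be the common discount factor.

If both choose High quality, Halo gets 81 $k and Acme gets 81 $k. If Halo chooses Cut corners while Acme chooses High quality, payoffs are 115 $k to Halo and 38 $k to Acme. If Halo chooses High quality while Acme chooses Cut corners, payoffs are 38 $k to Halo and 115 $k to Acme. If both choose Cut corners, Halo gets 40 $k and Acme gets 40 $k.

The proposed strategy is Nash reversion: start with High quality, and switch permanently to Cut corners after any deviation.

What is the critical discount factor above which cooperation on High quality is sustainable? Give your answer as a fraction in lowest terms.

One-period gain from deviating is 115 − 81 = 34. The loss is 81 − 40 = 41 in every subsequent period, with present value 41·δ/(1−δ).
Deviation is unprofitable when 41·δ/(1−δ) ≥ 34, i.e. δ/(1−δ) ≥ 34/41.
Equivalently δ ≥ 34/(34+41) = 34/75.

34/75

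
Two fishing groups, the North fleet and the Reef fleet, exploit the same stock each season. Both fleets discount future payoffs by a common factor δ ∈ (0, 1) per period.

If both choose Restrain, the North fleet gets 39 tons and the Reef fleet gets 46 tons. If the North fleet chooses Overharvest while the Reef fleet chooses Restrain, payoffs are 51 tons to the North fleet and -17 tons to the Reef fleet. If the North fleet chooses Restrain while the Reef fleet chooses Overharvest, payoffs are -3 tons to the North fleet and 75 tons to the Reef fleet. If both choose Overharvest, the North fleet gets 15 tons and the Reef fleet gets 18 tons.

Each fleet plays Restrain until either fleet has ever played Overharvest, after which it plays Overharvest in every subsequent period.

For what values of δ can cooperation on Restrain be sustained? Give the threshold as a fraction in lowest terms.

29/57

For the North fleet: deviation gain 51−39 = 12, per-period punishment loss 39−15 = 24. IC gives δ ≥ 12/36 = 1/3.
For the Reef fleet: gain 29, loss 28 per period, so δ ≥ 29/57.
The tighter constraint is the Reef fleet's, so cooperation needs δ ≥ 29/57.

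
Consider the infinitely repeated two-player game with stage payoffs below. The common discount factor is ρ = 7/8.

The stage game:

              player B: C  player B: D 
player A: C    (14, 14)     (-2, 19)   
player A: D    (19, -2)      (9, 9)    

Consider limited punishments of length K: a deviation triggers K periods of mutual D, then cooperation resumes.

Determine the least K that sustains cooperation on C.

2

Need Σ_{k=1}^{K} ρ^k ≥ (19−14)/(14−9) = 1.0000 at ρ = 7/8.
At K = 1 the sum is 0.8750 < 1.0000; at K = 2 it is 1.6406 ≥ 1.0000.
So the minimum punishment length is K = 2.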